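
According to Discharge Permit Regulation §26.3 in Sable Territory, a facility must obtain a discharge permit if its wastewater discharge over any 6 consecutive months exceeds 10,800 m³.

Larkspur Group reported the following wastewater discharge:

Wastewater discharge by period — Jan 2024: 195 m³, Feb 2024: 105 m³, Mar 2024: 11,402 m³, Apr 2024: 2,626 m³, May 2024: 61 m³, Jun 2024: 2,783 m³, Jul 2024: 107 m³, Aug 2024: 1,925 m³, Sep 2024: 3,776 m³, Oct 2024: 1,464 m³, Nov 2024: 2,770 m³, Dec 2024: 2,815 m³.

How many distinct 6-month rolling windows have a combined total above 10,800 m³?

Jan 2024–Jun 2024: 195 m³ + 105 m³ + 11,402 m³ + 2,626 m³ + 61 m³ + 2,783 m³ = 17,172 m³ (over)
Feb 2024–Jul 2024: 105 m³ + 11,402 m³ + 2,626 m³ + 61 m³ + 2,783 m³ + 107 m³ = 17,084 m³ (over)
Mar 2024–Aug 2024: 11,402 m³ + 2,626 m³ + 61 m³ + 2,783 m³ + 107 m³ + 1,925 m³ = 18,904 m³ (over)
Apr 2024–Sep 2024: 2,626 m³ + 61 m³ + 2,783 m³ + 107 m³ + 1,925 m³ + 3,776 m³ = 11,278 m³ (over)
May 2024–Oct 2024: 61 m³ + 2,783 m³ + 107 m³ + 1,925 m³ + 3,776 m³ + 1,464 m³ = 10,116 m³ (under)
Jun 2024–Nov 2024: 2,783 m³ + 107 m³ + 1,925 m³ + 3,776 m³ + 1,464 m³ + 2,770 m³ = 12,825 m³ (over)
Jul 2024–Dec 2024: 107 m³ + 1,925 m³ + 3,776 m³ + 1,464 m³ + 2,770 m³ + 2,815 m³ = 12,857 m³ (over)
6 windows exceed the threshold.

6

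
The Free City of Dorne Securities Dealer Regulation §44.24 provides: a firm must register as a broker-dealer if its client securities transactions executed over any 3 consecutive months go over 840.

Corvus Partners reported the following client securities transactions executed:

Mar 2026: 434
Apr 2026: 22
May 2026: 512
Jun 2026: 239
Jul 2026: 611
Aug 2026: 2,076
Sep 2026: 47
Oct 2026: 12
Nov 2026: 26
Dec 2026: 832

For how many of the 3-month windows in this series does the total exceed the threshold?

Mar 2026–May 2026: 434 + 22 + 512 = 968 (over)
Apr 2026–Jun 2026: 22 + 512 + 239 = 773 (under)
May 2026–Jul 2026: 512 + 239 + 611 = 1,362 (over)
Jun 2026–Aug 2026: 239 + 611 + 2,076 = 2,926 (over)
Jul 2026–Sep 2026: 611 + 2,076 + 47 = 2,734 (over)
Aug 2026–Oct 2026: 2,076 + 47 + 12 = 2,135 (over)
Sep 2026–Nov 2026: 47 + 12 + 26 = 85 (under)
Oct 2026–Dec 2026: 12 + 26 + 832 = 870 (over)
6 windows exceed the threshold.

6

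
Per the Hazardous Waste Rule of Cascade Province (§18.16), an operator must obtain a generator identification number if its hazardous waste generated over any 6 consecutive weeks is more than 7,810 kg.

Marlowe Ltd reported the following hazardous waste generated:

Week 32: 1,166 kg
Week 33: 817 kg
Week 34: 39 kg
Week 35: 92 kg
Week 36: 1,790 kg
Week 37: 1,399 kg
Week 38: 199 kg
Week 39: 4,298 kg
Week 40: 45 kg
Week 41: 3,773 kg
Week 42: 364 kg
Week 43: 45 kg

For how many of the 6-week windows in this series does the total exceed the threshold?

Week 32–Week 37: 1,166 kg + 817 kg + 39 kg + 92 kg + 1,790 kg + 1,399 kg = 5,303 kg (under)
Week 33–Week 38: 817 kg + 39 kg + 92 kg + 1,790 kg + 1,399 kg + 199 kg = 4,336 kg (under)
Week 34–Week 39: 39 kg + 92 kg + 1,790 kg + 1,399 kg + 199 kg + 4,298 kg = 7,817 kg (over)
Week 35–Week 40: 92 kg + 1,790 kg + 1,399 kg + 199 kg + 4,298 kg + 45 kg = 7,823 kg (over)
Week 36–Week 41: 1,790 kg + 1,399 kg + 199 kg + 4,298 kg + 45 kg + 3,773 kg = 11,504 kg (over)
Week 37–Week 42: 1,399 kg + 199 kg + 4,298 kg + 45 kg + 3,773 kg + 364 kg = 10,078 kg (over)
Week 38–Week 43: 199 kg + 4,298 kg + 45 kg + 3,773 kg + 364 kg + 45 kg = 8,724 kg (over)
5 windows exceed the threshold.

5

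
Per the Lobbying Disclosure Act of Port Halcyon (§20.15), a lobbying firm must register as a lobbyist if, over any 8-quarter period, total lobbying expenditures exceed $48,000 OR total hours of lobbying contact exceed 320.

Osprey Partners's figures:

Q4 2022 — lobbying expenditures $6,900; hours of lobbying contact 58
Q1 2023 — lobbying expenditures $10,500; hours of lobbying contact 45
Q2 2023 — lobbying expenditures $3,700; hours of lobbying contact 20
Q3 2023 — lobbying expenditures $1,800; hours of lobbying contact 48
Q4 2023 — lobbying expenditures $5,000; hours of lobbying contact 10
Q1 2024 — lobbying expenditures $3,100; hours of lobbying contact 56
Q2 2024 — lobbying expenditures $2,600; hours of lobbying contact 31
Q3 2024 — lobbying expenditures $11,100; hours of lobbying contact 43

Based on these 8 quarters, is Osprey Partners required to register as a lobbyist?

Total lobbying expenditures: $6,900 + $10,500 + $3,700 + $1,800 + $5,000 + $3,100 + $2,600 + $11,100 = $44,700 (≤ $48,000).
Total hours of lobbying contact: 58 + 45 + 20 + 48 + 10 + 56 + 31 + 43 = 311 (≤ 320).
The test is 'or': neither threshold is exceeded.

No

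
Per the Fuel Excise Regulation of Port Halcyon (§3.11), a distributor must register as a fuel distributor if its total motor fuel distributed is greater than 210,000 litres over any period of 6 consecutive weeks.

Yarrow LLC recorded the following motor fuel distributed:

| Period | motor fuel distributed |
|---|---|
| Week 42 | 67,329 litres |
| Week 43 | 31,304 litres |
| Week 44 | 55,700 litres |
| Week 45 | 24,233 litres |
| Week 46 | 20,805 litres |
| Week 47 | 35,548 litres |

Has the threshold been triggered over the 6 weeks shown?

Total motor fuel distributed: 67,329 litres + 31,304 litres + 55,700 litres + 24,233 litres + 20,805 litres + 35,548 litres = 234,919 litres.
234,919 litres > 210,000 litres, so the threshold is exceeded.

Yes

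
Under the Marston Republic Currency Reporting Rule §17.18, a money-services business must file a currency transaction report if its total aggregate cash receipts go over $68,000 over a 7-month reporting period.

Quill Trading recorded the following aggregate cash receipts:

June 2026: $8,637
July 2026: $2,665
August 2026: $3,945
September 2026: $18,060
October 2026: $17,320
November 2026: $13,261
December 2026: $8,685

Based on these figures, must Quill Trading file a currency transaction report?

Total aggregate cash receipts: $8,637 + $2,665 + $3,945 + $18,060 + $17,320 + $13,261 + $8,685 = $72,573.
$72,573 > $68,000, so the threshold is exceeded.

Yes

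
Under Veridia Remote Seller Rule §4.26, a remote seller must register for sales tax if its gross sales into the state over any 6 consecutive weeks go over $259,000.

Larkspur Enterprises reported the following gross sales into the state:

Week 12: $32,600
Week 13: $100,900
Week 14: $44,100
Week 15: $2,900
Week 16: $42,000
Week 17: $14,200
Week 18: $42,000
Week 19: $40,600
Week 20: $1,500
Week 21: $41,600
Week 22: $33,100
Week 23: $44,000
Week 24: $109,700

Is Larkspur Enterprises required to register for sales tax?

Yes

Week 12–Week 17: $32,600 + $100,900 + $44,100 + $2,900 + $42,000 + $14,200 = $236,700 (under)
Week 13–Week 18: $100,900 + $44,100 + $2,900 + $42,000 + $14,200 + $42,000 = $246,100 (under)
Week 14–Week 19: $44,100 + $2,900 + $42,000 + $14,200 + $42,000 + $40,600 = $185,800 (under)
Week 15–Week 20: $2,900 + $42,000 + $14,200 + $42,000 + $40,600 + $1,500 = $143,200 (under)
Week 16–Week 21: $42,000 + $14,200 + $42,000 + $40,600 + $1,500 + $41,600 = $181,900 (under)
Week 17–Week 22: $14,200 + $42,000 + $40,600 + $1,500 + $41,600 + $33,100 = $173,000 (under)
Week 18–Week 23: $42,000 + $40,600 + $1,500 + $41,600 + $33,100 + $44,000 = $202,800 (under)
Week 19–Week 24: $40,600 + $1,500 + $41,600 + $33,100 + $44,000 + $109,700 = $270,500 (over)
At least one window exceeds $259,000.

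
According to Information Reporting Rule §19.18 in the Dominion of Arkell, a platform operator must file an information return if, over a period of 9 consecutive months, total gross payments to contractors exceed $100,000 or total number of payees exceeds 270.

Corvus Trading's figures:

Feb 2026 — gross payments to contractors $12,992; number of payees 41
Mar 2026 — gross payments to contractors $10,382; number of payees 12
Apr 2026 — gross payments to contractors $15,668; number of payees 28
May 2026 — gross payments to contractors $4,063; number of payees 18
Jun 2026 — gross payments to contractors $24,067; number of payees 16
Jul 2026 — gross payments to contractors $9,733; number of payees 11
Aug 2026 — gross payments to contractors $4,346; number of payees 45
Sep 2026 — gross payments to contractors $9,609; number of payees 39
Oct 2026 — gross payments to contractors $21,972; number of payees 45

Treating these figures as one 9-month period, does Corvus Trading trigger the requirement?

Yes

Total gross payments to contractors: $12,992 + $10,382 + $15,668 + $4,063 + $24,067 + $9,733 + $4,346 + $9,609 + $21,972 = $112,832 (> $100,000).
Total number of payees: 41 + 12 + 28 + 18 + 16 + 11 + 45 + 39 + 45 = 255 (≤ 270).
The test is 'or': at least one threshold is exceeded.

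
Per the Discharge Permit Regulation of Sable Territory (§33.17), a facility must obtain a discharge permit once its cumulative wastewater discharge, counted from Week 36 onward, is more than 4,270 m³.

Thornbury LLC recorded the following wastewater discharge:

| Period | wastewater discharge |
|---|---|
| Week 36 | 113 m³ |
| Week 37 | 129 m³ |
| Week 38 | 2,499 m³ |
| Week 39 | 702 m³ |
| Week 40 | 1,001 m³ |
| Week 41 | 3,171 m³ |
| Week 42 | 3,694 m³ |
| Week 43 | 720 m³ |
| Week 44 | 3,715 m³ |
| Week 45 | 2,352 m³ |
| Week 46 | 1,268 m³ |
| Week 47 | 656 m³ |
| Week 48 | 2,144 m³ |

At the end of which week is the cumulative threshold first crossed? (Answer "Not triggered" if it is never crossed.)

Week 40

Through Week 36: 113 m³
Through Week 37: 242 m³
Through Week 38: 2,741 m³
Through Week 39: 3,443 m³
Through Week 40: 4,444 m³ ← exceeds threshold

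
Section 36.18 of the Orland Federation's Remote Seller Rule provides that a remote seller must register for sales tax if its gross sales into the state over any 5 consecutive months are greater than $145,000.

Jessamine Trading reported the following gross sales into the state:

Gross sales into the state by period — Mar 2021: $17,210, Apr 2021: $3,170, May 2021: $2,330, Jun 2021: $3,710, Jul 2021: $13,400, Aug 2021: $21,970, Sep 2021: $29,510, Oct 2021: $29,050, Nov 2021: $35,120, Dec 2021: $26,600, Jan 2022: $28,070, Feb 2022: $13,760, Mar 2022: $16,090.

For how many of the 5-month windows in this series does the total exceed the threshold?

1

Mar 2021–Jul 2021: $17,210 + $3,170 + $2,330 + $3,710 + $13,400 = $39,820 (under)
Apr 2021–Aug 2021: $3,170 + $2,330 + $3,710 + $13,400 + $21,970 = $44,580 (under)
May 2021–Sep 2021: $2,330 + $3,710 + $13,400 + $21,970 + $29,510 = $70,920 (under)
Jun 2021–Oct 2021: $3,710 + $13,400 + $21,970 + $29,510 + $29,050 = $97,640 (under)
Jul 2021–Nov 2021: $13,400 + $21,970 + $29,510 + $29,050 + $35,120 = $129,050 (under)
Aug 2021–Dec 2021: $21,970 + $29,510 + $29,050 + $35,120 + $26,600 = $142,250 (under)
Sep 2021–Jan 2022: $29,510 + $29,050 + $35,120 + $26,600 + $28,070 = $148,350 (over)
Oct 2021–Feb 2022: $29,050 + $35,120 + $26,600 + $28,070 + $13,760 = $132,600 (under)
Nov 2021–Mar 2022: $35,120 + $26,600 + $28,070 + $13,760 + $16,090 = $119,640 (under)
1 window exceeds the threshold.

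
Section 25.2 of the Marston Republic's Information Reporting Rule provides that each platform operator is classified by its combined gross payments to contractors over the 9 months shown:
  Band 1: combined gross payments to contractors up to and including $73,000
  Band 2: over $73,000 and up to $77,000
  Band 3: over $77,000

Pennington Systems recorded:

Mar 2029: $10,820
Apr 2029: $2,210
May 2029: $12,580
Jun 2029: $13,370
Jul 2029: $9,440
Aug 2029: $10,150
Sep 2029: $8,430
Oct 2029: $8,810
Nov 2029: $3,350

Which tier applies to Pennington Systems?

Band 3

Combined gross payments to contractors: $10,820 + $2,210 + $12,580 + $13,370 + $9,440 + $10,150 + $8,430 + $8,810 + $3,350 = $79,160.
$79,160 > $77,000, so Band 3 applies.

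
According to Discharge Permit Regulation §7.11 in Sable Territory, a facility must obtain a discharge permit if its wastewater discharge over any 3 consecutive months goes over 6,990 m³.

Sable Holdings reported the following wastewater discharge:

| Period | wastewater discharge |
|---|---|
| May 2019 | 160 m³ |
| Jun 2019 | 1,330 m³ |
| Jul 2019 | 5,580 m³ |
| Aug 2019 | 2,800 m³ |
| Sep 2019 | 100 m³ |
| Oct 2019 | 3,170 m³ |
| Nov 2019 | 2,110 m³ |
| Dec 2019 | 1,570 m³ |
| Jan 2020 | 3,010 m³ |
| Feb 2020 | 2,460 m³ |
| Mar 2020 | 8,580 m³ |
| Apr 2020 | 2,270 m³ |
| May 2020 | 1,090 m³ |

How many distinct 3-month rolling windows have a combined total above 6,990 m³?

7

May 2019–Jul 2019: 160 m³ + 1,330 m³ + 5,580 m³ = 7,070 m³ (over)
Jun 2019–Aug 2019: 1,330 m³ + 5,580 m³ + 2,800 m³ = 9,710 m³ (over)
Jul 2019–Sep 2019: 5,580 m³ + 2,800 m³ + 100 m³ = 8,480 m³ (over)
Aug 2019–Oct 2019: 2,800 m³ + 100 m³ + 3,170 m³ = 6,070 m³ (under)
Sep 2019–Nov 2019: 100 m³ + 3,170 m³ + 2,110 m³ = 5,380 m³ (under)
Oct 2019–Dec 2019: 3,170 m³ + 2,110 m³ + 1,570 m³ = 6,850 m³ (under)
Nov 2019–Jan 2020: 2,110 m³ + 1,570 m³ + 3,010 m³ = 6,690 m³ (under)
Dec 2019–Feb 2020: 1,570 m³ + 3,010 m³ + 2,460 m³ = 7,040 m³ (over)
Jan 2020–Mar 2020: 3,010 m³ + 2,460 m³ + 8,580 m³ = 14,050 m³ (over)
Feb 2020–Apr 2020: 2,460 m³ + 8,580 m³ + 2,270 m³ = 13,310 m³ (over)
Mar 2020–May 2020: 8,580 m³ + 2,270 m³ + 1,090 m³ = 11,940 m³ (over)
7 windows exceed the threshold.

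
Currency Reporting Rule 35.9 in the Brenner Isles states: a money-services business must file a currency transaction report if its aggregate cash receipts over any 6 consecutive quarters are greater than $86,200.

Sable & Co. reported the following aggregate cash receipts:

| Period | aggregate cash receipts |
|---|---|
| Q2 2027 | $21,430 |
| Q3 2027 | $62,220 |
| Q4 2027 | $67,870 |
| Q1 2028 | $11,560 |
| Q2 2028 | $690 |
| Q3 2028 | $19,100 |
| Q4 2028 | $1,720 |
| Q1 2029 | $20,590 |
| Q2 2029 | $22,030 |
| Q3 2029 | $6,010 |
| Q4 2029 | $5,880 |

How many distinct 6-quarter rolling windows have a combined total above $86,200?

3

Q2 2027–Q3 2028: $21,430 + $62,220 + $67,870 + $11,560 + $690 + $19,100 = $182,870 (over)
Q3 2027–Q4 2028: $62,220 + $67,870 + $11,560 + $690 + $19,100 + $1,720 = $163,160 (over)
Q4 2027–Q1 2029: $67,870 + $11,560 + $690 + $19,100 + $1,720 + $20,590 = $121,530 (over)
Q1 2028–Q2 2029: $11,560 + $690 + $19,100 + $1,720 + $20,590 + $22,030 = $75,690 (under)
Q2 2028–Q3 2029: $690 + $19,100 + $1,720 + $20,590 + $22,030 + $6,010 = $70,140 (under)
Q3 2028–Q4 2029: $19,100 + $1,720 + $20,590 + $22,030 + $6,010 + $5,880 = $75,330 (under)
3 windows exceed the threshold.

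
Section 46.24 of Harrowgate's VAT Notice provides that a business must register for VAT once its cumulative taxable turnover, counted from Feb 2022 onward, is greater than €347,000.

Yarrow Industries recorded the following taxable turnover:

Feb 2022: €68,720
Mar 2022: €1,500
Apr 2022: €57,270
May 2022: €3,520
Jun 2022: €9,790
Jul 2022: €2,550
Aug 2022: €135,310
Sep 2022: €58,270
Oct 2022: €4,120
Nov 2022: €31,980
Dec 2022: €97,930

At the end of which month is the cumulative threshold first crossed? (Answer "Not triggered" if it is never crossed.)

Through Feb 2022: €68,720
Through Mar 2022: €70,220
Through Apr 2022: €127,490
Through May 2022: €131,010
Through Jun 2022: €140,800
Through Jul 2022: €143,350
Through Aug 2022: €278,660
Through Sep 2022: €336,930
Through Oct 2022: €341,050
Through Nov 2022: €373,030 ← exceeds threshold

Nov 2022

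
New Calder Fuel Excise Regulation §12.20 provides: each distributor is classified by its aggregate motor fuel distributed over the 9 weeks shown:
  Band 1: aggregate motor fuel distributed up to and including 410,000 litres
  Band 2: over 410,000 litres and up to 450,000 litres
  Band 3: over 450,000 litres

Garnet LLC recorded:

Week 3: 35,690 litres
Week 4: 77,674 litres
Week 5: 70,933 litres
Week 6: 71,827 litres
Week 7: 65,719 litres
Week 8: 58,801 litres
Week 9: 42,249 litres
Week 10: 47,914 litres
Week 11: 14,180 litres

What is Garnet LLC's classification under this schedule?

Aggregate motor fuel distributed: 35,690 litres + 77,674 litres + 70,933 litres + 71,827 litres + 65,719 litres + 58,801 litres + 42,249 litres + 47,914 litres + 14,180 litres = 484,987 litres.
484,987 litres > 450,000 litres, so Band 3 applies.

Band 3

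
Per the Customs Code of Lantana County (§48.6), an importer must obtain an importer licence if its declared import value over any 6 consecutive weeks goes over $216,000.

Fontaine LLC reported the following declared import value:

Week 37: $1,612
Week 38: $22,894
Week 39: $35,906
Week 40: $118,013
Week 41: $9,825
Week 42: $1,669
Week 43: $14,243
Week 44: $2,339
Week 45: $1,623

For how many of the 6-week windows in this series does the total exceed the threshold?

0

Week 37–Week 42: $1,612 + $22,894 + $35,906 + $118,013 + $9,825 + $1,669 = $189,919 (under)
Week 38–Week 43: $22,894 + $35,906 + $118,013 + $9,825 + $1,669 + $14,243 = $202,550 (under)
Week 39–Week 44: $35,906 + $118,013 + $9,825 + $1,669 + $14,243 + $2,339 = $181,995 (under)
Week 40–Week 45: $118,013 + $9,825 + $1,669 + $14,243 + $2,339 + $1,623 = $147,712 (under)
0 windows exceed the threshold.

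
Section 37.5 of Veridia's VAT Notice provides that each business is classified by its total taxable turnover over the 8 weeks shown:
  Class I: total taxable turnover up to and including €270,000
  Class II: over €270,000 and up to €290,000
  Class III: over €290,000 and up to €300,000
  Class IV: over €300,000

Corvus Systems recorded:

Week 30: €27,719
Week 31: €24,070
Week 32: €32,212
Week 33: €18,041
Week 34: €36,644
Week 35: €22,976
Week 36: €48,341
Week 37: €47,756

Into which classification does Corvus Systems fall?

Total taxable turnover: €27,719 + €24,070 + €32,212 + €18,041 + €36,644 + €22,976 + €48,341 + €47,756 = €257,759.
€257,759 ≤ €270,000, so Class I applies.

Class I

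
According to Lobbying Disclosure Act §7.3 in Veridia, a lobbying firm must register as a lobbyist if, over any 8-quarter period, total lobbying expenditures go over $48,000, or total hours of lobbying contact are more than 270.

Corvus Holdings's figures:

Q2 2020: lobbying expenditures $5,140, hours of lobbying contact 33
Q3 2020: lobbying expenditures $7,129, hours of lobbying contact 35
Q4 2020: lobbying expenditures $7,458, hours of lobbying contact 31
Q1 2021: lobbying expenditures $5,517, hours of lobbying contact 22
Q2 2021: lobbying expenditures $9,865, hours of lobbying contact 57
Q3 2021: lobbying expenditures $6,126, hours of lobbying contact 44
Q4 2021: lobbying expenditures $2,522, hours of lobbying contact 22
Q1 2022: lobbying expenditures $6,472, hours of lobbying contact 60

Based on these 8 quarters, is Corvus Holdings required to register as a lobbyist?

Total lobbying expenditures: $5,140 + $7,129 + $7,458 + $5,517 + $9,865 + $6,126 + $2,522 + $6,472 = $50,229 (> $48,000).
Total hours of lobbying contact: 33 + 35 + 31 + 22 + 57 + 44 + 22 + 60 = 304 (> 270).
The test is 'or': at least one threshold is exceeded.

Yes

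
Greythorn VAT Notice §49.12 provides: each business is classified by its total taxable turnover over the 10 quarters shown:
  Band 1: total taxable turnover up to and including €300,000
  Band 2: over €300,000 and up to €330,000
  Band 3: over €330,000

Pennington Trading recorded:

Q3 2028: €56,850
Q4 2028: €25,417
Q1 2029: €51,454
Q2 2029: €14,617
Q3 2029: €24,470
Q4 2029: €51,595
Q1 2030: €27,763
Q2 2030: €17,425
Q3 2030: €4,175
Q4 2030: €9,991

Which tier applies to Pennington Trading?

Total taxable turnover: €56,850 + €25,417 + €51,454 + €14,617 + €24,470 + €51,595 + €27,763 + €17,425 + €4,175 + €9,991 = €283,757.
€283,757 ≤ €300,000, so Band 1 applies.

Band 1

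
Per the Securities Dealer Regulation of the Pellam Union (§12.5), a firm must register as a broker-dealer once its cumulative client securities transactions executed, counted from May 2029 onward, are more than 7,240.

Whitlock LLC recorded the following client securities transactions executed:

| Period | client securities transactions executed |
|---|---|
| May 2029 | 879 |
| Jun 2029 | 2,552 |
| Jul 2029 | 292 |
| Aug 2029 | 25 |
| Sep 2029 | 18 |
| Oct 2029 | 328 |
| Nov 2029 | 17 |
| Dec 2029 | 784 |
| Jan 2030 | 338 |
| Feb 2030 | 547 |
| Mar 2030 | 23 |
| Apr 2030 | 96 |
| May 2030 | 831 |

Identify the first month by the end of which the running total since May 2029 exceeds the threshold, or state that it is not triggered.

Not triggered

Through May 2029: 879
Through Jun 2029: 3,431
Through Jul 2029: 3,723
Through Aug 2029: 3,748
Through Sep 2029: 3,766
Through Oct 2029: 4,094
Through Nov 2029: 4,111
Through Dec 2029: 4,895
Through Jan 2030: 5,233
Through Feb 2030: 5,780
Through Mar 2030: 5,803
Through Apr 2030: 5,899
Through May 2030: 6,730
Final cumulative total 6,730 ≤ 7,240; the threshold is never exceeded.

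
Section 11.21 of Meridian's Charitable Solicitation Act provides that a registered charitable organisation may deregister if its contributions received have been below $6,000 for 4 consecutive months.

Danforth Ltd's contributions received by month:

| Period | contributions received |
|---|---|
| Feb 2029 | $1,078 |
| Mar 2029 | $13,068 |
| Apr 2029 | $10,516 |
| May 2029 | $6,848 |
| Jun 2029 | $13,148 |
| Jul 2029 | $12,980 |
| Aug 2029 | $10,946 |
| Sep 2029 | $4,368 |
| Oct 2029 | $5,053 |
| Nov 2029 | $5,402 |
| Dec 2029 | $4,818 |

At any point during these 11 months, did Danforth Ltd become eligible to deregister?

Yes

Months below $6,000: Feb 2029, Sep 2029, Oct 2029, Nov 2029, Dec 2029.
Longest run of consecutive months below the threshold: 4.
4 ≥ 4, so Danforth Ltd became eligible.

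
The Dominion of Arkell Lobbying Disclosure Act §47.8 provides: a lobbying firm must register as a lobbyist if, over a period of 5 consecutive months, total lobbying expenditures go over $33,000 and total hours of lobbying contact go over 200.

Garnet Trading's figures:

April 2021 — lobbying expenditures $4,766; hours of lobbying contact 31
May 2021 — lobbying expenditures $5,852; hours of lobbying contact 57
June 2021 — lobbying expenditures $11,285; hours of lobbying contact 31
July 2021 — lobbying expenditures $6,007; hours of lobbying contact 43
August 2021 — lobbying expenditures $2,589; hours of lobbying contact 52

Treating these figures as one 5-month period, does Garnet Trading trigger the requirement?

No

Total lobbying expenditures: $4,766 + $5,852 + $11,285 + $6,007 + $2,589 = $30,499 (≤ $33,000).
Total hours of lobbying contact: 31 + 57 + 31 + 43 + 52 = 214 (> 200).
The test is 'and': the rule requires both, and at least one is not exceeded.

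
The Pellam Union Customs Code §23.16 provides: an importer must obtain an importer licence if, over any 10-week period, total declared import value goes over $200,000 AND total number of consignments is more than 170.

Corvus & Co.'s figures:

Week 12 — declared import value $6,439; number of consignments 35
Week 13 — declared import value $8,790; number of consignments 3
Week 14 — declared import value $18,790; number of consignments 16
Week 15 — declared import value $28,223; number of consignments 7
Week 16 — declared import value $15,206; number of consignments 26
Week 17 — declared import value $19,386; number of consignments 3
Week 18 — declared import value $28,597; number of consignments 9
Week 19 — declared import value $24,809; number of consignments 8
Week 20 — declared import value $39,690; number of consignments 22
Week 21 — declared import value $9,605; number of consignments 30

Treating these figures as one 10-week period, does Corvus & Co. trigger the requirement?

No

Total declared import value: $6,439 + $8,790 + $18,790 + $28,223 + $15,206 + $19,386 + $28,597 + $24,809 + $39,690 + $9,605 = $199,535 (≤ $200,000).
Total number of consignments: 35 + 3 + 16 + 7 + 26 + 3 + 9 + 8 + 22 + 30 = 159 (≤ 170).
The test is 'and': the rule requires both, and at least one is not exceeded.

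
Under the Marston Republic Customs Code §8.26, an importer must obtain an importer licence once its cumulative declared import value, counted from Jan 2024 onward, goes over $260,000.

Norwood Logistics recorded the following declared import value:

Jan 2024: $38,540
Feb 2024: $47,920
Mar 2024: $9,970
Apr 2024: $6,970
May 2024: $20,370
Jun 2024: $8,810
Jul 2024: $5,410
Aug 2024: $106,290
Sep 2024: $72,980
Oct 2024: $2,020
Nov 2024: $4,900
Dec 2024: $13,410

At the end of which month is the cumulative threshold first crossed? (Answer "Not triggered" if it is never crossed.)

Sep 2024

Through Jan 2024: $38,540
Through Feb 2024: $86,460
Through Mar 2024: $96,430
Through Apr 2024: $103,400
Through May 2024: $123,770
Through Jun 2024: $132,580
Through Jul 2024: $137,990
Through Aug 2024: $244,280
Through Sep 2024: $317,260 ← exceeds threshold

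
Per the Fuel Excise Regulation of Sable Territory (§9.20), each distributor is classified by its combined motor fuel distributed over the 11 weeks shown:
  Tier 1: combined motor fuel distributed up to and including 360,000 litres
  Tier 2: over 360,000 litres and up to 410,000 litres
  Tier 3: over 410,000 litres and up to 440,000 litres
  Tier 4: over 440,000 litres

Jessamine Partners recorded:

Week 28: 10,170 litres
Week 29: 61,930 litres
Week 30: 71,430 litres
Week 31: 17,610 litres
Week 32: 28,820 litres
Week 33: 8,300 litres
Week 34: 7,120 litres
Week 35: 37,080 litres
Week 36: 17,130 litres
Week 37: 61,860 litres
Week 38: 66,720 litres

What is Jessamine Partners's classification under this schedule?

Tier 2

Combined motor fuel distributed: 10,170 litres + 61,930 litres + 71,430 litres + 17,610 litres + 28,820 litres + 8,300 litres + 7,120 litres + 37,080 litres + 17,130 litres + 61,860 litres + 66,720 litres = 388,170 litres.
360,000 litres < 388,170 litres ≤ 410,000 litres, so Tier 2 applies.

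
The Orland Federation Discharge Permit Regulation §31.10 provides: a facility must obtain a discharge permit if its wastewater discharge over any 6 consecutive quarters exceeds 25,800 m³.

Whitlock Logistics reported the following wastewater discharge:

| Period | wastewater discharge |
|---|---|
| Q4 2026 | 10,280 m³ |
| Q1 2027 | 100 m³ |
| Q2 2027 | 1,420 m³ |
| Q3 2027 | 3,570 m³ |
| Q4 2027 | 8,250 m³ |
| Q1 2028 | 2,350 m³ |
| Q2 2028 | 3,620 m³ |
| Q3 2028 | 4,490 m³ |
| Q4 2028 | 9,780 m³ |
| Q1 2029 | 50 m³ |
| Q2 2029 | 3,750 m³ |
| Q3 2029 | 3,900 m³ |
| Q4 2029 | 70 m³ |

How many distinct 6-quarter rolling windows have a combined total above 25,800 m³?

3

Q4 2026–Q1 2028: 10,280 m³ + 100 m³ + 1,420 m³ + 3,570 m³ + 8,250 m³ + 2,350 m³ = 25,970 m³ (over)
Q1 2027–Q2 2028: 100 m³ + 1,420 m³ + 3,570 m³ + 8,250 m³ + 2,350 m³ + 3,620 m³ = 19,310 m³ (under)
Q2 2027–Q3 2028: 1,420 m³ + 3,570 m³ + 8,250 m³ + 2,350 m³ + 3,620 m³ + 4,490 m³ = 23,700 m³ (under)
Q3 2027–Q4 2028: 3,570 m³ + 8,250 m³ + 2,350 m³ + 3,620 m³ + 4,490 m³ + 9,780 m³ = 32,060 m³ (over)
Q4 2027–Q1 2029: 8,250 m³ + 2,350 m³ + 3,620 m³ + 4,490 m³ + 9,780 m³ + 50 m³ = 28,540 m³ (over)
Q1 2028–Q2 2029: 2,350 m³ + 3,620 m³ + 4,490 m³ + 9,780 m³ + 50 m³ + 3,750 m³ = 24,040 m³ (under)
Q2 2028–Q3 2029: 3,620 m³ + 4,490 m³ + 9,780 m³ + 50 m³ + 3,750 m³ + 3,900 m³ = 25,590 m³ (under)
Q3 2028–Q4 2029: 4,490 m³ + 9,780 m³ + 50 m³ + 3,750 m³ + 3,900 m³ + 70 m³ = 22,040 m³ (under)
3 windows exceed the threshold.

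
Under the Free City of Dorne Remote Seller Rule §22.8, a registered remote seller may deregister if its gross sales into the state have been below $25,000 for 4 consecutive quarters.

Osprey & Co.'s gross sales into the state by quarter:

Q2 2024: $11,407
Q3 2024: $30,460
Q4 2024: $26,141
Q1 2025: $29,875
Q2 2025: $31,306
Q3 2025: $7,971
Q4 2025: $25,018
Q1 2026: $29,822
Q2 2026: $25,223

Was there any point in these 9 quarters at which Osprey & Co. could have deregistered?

No

Quarters below $25,000: Q2 2024, Q3 2025.
Longest run of consecutive quarters below the threshold: 1.
1 < 4, so Osprey & Co. never became eligible.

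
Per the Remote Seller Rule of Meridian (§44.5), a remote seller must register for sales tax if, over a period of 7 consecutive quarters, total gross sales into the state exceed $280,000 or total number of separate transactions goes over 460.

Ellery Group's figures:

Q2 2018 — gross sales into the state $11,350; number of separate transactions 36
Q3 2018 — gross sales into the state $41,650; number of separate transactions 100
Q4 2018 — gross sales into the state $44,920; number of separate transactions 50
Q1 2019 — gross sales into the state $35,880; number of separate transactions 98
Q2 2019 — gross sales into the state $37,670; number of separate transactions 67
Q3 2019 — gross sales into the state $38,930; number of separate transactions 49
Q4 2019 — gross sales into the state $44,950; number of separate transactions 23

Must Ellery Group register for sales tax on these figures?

Total gross sales into the state: $11,350 + $41,650 + $44,920 + $35,880 + $37,670 + $38,930 + $44,950 = $255,350 (≤ $280,000).
Total number of separate transactions: 36 + 100 + 50 + 98 + 67 + 49 + 23 = 423 (≤ 460).
The test is 'or': neither threshold is exceeded.

No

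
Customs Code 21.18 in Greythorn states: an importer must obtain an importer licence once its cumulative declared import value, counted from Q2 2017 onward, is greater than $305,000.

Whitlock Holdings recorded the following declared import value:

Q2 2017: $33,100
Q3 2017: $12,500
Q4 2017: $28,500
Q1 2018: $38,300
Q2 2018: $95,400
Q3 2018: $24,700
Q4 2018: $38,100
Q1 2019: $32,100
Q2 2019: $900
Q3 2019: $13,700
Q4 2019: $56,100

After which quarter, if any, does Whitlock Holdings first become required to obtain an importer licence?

Q3 2019

Through Q2 2017: $33,100
Through Q3 2017: $45,600
Through Q4 2017: $74,100
Through Q1 2018: $112,400
Through Q2 2018: $207,800
Through Q3 2018: $232,500
Through Q4 2018: $270,600
Through Q1 2019: $302,700
Through Q2 2019: $303,600
Through Q3 2019: $317,300 ← exceeds threshold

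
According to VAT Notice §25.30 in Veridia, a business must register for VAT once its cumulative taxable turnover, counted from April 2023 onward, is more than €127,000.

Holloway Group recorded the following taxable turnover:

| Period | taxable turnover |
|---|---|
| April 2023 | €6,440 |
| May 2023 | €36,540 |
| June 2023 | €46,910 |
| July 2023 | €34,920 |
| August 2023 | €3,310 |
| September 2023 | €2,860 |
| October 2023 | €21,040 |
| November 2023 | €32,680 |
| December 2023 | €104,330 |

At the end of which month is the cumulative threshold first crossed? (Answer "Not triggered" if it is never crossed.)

Through April 2023: €6,440
Through May 2023: €42,980
Through June 2023: €89,890
Through July 2023: €124,810
Through August 2023: €128,120 ← exceeds threshold

August 2023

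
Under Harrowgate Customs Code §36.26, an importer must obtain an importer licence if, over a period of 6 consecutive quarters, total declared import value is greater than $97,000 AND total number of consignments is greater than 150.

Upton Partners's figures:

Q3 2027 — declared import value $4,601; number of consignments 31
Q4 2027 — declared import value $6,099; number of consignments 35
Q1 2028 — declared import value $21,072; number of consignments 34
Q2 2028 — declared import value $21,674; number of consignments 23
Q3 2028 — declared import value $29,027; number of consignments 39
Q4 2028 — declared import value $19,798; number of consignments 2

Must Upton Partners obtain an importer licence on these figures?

Total declared import value: $4,601 + $6,099 + $21,072 + $21,674 + $29,027 + $19,798 = $102,271 (> $97,000).
Total number of consignments: 31 + 35 + 34 + 23 + 39 + 2 = 164 (> 150).
The test is 'and': both thresholds are exceeded.

Yes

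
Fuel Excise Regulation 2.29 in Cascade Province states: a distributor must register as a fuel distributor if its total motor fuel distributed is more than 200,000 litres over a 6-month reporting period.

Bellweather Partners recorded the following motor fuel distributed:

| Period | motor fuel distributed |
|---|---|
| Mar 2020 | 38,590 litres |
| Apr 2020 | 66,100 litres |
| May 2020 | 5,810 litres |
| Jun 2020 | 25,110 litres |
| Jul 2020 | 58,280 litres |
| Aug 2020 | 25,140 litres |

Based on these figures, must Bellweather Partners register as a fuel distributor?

Yes

Total motor fuel distributed: 38,590 litres + 66,100 litres + 5,810 litres + 25,110 litres + 58,280 litres + 25,140 litres = 219,030 litres.
219,030 litres > 200,000 litres, so the threshold is exceeded.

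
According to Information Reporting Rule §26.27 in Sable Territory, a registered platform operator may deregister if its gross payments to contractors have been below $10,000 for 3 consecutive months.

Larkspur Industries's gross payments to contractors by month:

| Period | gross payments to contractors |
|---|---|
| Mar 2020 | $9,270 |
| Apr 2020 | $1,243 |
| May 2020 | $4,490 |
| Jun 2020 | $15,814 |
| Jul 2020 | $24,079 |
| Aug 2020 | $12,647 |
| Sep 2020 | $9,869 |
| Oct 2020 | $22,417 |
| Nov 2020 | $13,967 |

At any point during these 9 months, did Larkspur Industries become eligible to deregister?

Yes

Months below $10,000: Mar 2020, Apr 2020, May 2020, Sep 2020.
Longest run of consecutive months below the threshold: 3.
3 ≥ 3, so Larkspur Industries became eligible.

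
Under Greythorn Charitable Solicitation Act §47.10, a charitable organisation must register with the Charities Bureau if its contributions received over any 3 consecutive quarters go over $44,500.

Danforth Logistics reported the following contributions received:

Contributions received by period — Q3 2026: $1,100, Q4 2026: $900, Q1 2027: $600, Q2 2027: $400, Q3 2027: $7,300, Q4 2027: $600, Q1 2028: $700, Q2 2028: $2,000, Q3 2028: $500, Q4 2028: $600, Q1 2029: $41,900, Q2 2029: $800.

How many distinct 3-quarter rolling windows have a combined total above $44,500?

0

Q3 2026–Q1 2027: $1,100 + $900 + $600 = $2,600 (under)
Q4 2026–Q2 2027: $900 + $600 + $400 = $1,900 (under)
Q1 2027–Q3 2027: $600 + $400 + $7,300 = $8,300 (under)
Q2 2027–Q4 2027: $400 + $7,300 + $600 = $8,300 (under)
Q3 2027–Q1 2028: $7,300 + $600 + $700 = $8,600 (under)
Q4 2027–Q2 2028: $600 + $700 + $2,000 = $3,300 (under)
Q1 2028–Q3 2028: $700 + $2,000 + $500 = $3,200 (under)
Q2 2028–Q4 2028: $2,000 + $500 + $600 = $3,100 (under)
Q3 2028–Q1 2029: $500 + $600 + $41,900 = $43,000 (under)
Q4 2028–Q2 2029: $600 + $41,900 + $800 = $43,300 (under)
0 windows exceed the threshold.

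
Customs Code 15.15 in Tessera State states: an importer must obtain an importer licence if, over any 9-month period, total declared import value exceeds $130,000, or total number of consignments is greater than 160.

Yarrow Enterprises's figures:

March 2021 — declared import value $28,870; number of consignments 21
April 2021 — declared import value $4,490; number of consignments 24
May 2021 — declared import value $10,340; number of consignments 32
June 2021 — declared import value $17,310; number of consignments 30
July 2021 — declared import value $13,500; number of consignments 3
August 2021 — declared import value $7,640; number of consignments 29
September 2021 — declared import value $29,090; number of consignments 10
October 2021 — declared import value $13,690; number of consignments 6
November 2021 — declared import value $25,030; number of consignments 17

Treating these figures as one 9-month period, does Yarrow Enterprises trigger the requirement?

Total declared import value: $28,870 + $4,490 + $10,340 + $17,310 + $13,500 + $7,640 + $29,090 + $13,690 + $25,030 = $149,960 (> $130,000).
Total number of consignments: 21 + 24 + 32 + 30 + 3 + 29 + 10 + 6 + 17 = 172 (> 160).
The test is 'or': at least one threshold is exceeded.

Yes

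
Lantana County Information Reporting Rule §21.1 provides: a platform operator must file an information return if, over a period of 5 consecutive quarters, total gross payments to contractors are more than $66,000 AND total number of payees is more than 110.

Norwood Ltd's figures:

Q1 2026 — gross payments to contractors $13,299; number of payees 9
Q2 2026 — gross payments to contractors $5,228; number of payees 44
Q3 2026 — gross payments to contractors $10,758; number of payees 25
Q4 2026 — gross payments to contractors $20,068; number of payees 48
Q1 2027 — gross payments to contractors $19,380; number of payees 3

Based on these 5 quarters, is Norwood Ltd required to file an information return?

Total gross payments to contractors: $13,299 + $5,228 + $10,758 + $20,068 + $19,380 = $68,733 (> $66,000).
Total number of payees: 9 + 44 + 25 + 48 + 3 = 129 (> 110).
The test is 'and': both thresholds are exceeded.

Yes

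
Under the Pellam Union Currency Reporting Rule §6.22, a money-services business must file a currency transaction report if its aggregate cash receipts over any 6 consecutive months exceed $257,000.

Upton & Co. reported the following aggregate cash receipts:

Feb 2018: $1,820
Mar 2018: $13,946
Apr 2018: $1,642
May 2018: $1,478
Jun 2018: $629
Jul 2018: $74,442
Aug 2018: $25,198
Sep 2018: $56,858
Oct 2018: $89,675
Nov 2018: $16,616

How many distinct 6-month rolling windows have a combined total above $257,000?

Feb 2018–Jul 2018: $1,820 + $13,946 + $1,642 + $1,478 + $629 + $74,442 = $93,957 (under)
Mar 2018–Aug 2018: $13,946 + $1,642 + $1,478 + $629 + $74,442 + $25,198 = $117,335 (under)
Apr 2018–Sep 2018: $1,642 + $1,478 + $629 + $74,442 + $25,198 + $56,858 = $160,247 (under)
May 2018–Oct 2018: $1,478 + $629 + $74,442 + $25,198 + $56,858 + $89,675 = $248,280 (under)
Jun 2018–Nov 2018: $629 + $74,442 + $25,198 + $56,858 + $89,675 + $16,616 = $263,418 (over)
1 window exceeds the threshold.

1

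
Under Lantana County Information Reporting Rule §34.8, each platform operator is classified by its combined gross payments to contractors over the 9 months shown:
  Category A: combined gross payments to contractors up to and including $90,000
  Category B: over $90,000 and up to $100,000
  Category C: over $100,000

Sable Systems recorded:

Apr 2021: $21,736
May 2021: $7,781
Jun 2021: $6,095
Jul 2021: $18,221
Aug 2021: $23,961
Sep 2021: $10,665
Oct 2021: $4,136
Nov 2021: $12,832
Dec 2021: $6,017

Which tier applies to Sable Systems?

Category C

Combined gross payments to contractors: $21,736 + $7,781 + $6,095 + $18,221 + $23,961 + $10,665 + $4,136 + $12,832 + $6,017 = $111,444.
$111,444 > $100,000, so Category C applies.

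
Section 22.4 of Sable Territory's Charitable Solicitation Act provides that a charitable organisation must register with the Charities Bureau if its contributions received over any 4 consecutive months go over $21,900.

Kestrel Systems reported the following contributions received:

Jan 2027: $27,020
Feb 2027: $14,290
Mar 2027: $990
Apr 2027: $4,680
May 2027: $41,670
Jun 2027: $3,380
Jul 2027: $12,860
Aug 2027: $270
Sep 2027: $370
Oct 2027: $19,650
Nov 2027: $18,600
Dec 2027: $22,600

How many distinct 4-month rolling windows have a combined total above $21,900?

8

Jan 2027–Apr 2027: $27,020 + $14,290 + $990 + $4,680 = $46,980 (over)
Feb 2027–May 2027: $14,290 + $990 + $4,680 + $41,670 = $61,630 (over)
Mar 2027–Jun 2027: $990 + $4,680 + $41,670 + $3,380 = $50,720 (over)
Apr 2027–Jul 2027: $4,680 + $41,670 + $3,380 + $12,860 = $62,590 (over)
May 2027–Aug 2027: $41,670 + $3,380 + $12,860 + $270 = $58,180 (over)
Jun 2027–Sep 2027: $3,380 + $12,860 + $270 + $370 = $16,880 (under)
Jul 2027–Oct 2027: $12,860 + $270 + $370 + $19,650 = $33,150 (over)
Aug 2027–Nov 2027: $270 + $370 + $19,650 + $18,600 = $38,890 (over)
Sep 2027–Dec 2027: $370 + $19,650 + $18,600 + $22,600 = $61,220 (over)
8 windows exceed the threshold.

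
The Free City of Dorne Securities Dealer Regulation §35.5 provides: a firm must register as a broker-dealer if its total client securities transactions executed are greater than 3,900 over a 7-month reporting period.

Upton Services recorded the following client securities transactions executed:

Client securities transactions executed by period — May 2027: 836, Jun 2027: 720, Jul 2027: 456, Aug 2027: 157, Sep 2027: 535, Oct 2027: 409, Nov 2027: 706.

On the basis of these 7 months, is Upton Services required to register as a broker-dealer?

No

Total client securities transactions executed: 836 + 720 + 456 + 157 + 535 + 409 + 706 = 3,819.
3,819 ≤ 3,900, so the threshold is not exceeded.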